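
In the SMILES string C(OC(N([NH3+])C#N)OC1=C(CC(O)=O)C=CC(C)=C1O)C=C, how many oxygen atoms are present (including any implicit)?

The symbol for oxygen appears 5 times in the SMILES.

5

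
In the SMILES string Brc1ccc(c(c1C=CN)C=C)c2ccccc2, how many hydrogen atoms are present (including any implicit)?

Hydrogens are implicit in SMILES; fill each atom to its normal valence:
  7 × C (aromatic): 1 H each → 7
  5 × C (aromatic): no H
  3 × C: 1 H each → 3
  1 × Br: no H
  1 × C: 2 H
  1 × N: 2 H
  Total hydrogens = 14.

14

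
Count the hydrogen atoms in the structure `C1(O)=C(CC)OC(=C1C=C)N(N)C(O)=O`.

Hydrogens are implicit in SMILES; fill each atom to its normal valence:
  4 × C (aromatic): no H
  2 × C: 2 H each → 4
  2 × O: 1 H each → 2
  1 × C: 3 H
  1 × C: 1 H
  1 × C: no H
  1 × N: 2 H
  1 × N: no H
  1 × O (aromatic): no H
  1 × O: no H
  Total hydrogens = 12.

12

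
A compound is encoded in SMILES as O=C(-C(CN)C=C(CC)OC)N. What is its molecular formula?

C8H16N2O2

Heavy atoms from the SMILES: 8 C, 2 N, 2 O.
Implicit hydrogens by atom environment:
  2 × C: 3 H each → 6
  2 × C: 2 H each → 4
  2 × C: 1 H each → 2
  2 × C: no H
  2 × N: 2 H each → 4
  2 × O: no H
  Total hydrogens = 16.
Molecular formula: C8H16N2O2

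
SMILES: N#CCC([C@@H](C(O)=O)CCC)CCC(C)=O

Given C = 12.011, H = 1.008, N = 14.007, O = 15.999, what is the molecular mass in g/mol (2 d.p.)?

Molecular formula: C12H19NO3.
M = 12×12.011 + 19×1.008 + 1×14.007 + 3×15.999 = 225.29 g/mol.

225.29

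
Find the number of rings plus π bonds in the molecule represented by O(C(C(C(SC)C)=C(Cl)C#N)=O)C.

4

Molecular formula from the SMILES: C8H10ClNO2S.
DoU = (2C + 2 + N − H − X)/2 = (2·8 + 2 + 1 − 10 − 1)/2 = 8/2 = 4.
(Structurally: 0 ring(s) + 4 π bond(s) = 4.)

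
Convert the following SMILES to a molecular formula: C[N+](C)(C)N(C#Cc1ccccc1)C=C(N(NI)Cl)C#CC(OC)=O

C17H19ClIN4O2+

Heavy atoms from the SMILES: 17 C, 1 Cl, 1 I, 4 N, 2 O.
Implicit hydrogens by atom environment:
  6 × C: no H
  5 × C (aromatic): 1 H each → 5
  4 × C: 3 H each → 12
  2 × N: no H
  2 × O: no H
  1 × C: 1 H
  1 × C (aromatic): no H
  1 × Cl: no H
  1 × I: no H
  1 × N: 1 H
  1 × N (charge +1): no H
  Total hydrogens = 19.
Net charge +1.
Molecular formula: C17H19ClIN4O2+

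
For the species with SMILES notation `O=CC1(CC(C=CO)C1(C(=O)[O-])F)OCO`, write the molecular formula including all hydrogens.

C9H10FO6-

Heavy atoms from the SMILES: 9 C, 1 F, 6 O.
Implicit hydrogens by atom environment:
  4 × C: 1 H each → 4
  3 × C: no H
  3 × O: no H
  2 × C: 2 H each → 4
  2 × O: 1 H each → 2
  1 × F: no H
  1 × O (charge -1): no H
  Total hydrogens = 10.
Net charge -1.
Molecular formula: C9H10FO6-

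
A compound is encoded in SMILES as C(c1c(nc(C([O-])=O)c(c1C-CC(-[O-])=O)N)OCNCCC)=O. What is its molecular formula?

[C14H17N3O6]2-

Heavy atoms from the SMILES: 14 C, 3 N, 6 O.
Implicit hydrogens by atom environment:
  5 × C: 2 H each → 10
  5 × C (aromatic): no H
  4 × O: no H
  2 × C: no H
  2 × O (charge -1): no H
  1 × C: 3 H
  1 × C: 1 H
  1 × N: 2 H
  1 × N: 1 H
  1 × N (aromatic): no H
  Total hydrogens = 17.
Net charge -2.
Molecular formula: [C14H17N3O6]2-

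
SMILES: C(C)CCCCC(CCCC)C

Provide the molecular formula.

Heavy atoms from the SMILES: 12 C.
Implicit hydrogens by atom environment:
  8 × C: 2 H each → 16
  3 × C: 3 H each → 9
  1 × C: 1 H
  Total hydrogens = 26.
Molecular formula: C12H26

C12H26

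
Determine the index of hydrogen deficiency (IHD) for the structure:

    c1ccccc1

Molecular formula from the SMILES: C6H6.
DoU = (2C + 2 + N − H − X)/2 = (2·6 + 2 + 0 − 6 − 0)/2 = 8/2 = 4.
(Structurally: 1 ring(s) + 3 π bond(s) = 4.)

4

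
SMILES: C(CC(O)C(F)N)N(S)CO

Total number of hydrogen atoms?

13

Hydrogens are implicit in SMILES; fill each atom to its normal valence:
  3 × C: 2 H each → 6
  2 × C: 1 H each → 2
  2 × O: 1 H each → 2
  1 × F: no H
  1 × N: 2 H
  1 × N: no H
  1 × S: 1 H
  Total hydrogens = 13.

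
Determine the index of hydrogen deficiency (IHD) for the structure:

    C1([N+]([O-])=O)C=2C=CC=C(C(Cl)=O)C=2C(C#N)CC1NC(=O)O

Molecular formula from the SMILES: C13H10ClN3O5.
DoU = (2C + 2 + N − H − X)/2 = (2·13 + 2 + 3 − 10 − 1)/2 = 20/2 = 10.
(Structurally: 2 ring(s) + 8 π bond(s) = 10.)

10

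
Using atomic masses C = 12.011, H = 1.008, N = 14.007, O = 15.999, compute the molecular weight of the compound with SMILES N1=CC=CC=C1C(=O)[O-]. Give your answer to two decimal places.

122.10

Molecular formula: C6H4NO2-.
M = 6×12.011 + 4×1.008 + 1×14.007 + 2×15.999 = 122.10 g/mol.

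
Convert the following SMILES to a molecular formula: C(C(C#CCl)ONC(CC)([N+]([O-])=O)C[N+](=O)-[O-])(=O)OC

C9H12ClN3O7

Heavy atoms from the SMILES: 9 C, 1 Cl, 3 N, 7 O.
Implicit hydrogens by atom environment:
  5 × O: no H
  4 × C: no H
  2 × C: 3 H each → 6
  2 × C: 2 H each → 4
  2 × N (charge +1): no H
  2 × O (charge -1): no H
  1 × C: 1 H
  1 × Cl: no H
  1 × N: 1 H
  Total hydrogens = 12.
Molecular formula: C9H12ClN3O7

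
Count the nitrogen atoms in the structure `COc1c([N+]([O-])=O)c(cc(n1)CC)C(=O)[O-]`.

2

The symbol for nitrogen appears 2 times in the SMILES.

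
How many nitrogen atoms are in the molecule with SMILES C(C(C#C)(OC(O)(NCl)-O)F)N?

The symbol for nitrogen appears 2 times in the SMILES.

2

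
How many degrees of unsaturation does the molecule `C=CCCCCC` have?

Molecular formula from the SMILES: C7H14.
DoU = (2C + 2 + N − H − X)/2 = (2·7 + 2 + 0 − 14 − 0)/2 = 2/2 = 1.
(Structurally: 0 ring(s) + 1 π bond(s) = 1.)

1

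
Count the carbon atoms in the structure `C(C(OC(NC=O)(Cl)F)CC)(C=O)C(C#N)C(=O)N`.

10

The symbol for carbon appears 10 times in the SMILES. (Cl is a single chlorine, not C + l.)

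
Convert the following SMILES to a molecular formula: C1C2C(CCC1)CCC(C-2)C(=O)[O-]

C11H17O2-

Heavy atoms from the SMILES: 11 C, 2 O.
Implicit hydrogens by atom environment:
  7 × C: 2 H each → 14
  3 × C: 1 H each → 3
  1 × C: no H
  1 × O: no H
  1 × O (charge -1): no H
  Total hydrogens = 17.
Net charge -1.
Molecular formula: C11H17O2-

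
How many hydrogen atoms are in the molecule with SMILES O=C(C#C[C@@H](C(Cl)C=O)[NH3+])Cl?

Hydrogens are implicit in SMILES; fill each atom to its normal valence:
  3 × C: 1 H each → 3
  3 × C: no H
  2 × Cl: no H
  2 × O: no H
  1 × N (charge +1): 3 H
  Total hydrogens = 6.

6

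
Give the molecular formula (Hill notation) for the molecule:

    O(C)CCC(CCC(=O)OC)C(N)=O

C9H17NO4

Heavy atoms from the SMILES: 9 C, 1 N, 4 O.
Implicit hydrogens by atom environment:
  4 × C: 2 H each → 8
  4 × O: no H
  2 × C: 3 H each → 6
  2 × C: no H
  1 × C: 1 H
  1 × N: 2 H
  Total hydrogens = 17.
Molecular formula: C9H17NO4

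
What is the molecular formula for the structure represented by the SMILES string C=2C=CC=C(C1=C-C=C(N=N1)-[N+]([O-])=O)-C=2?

C10H7N3O2

Heavy atoms from the SMILES: 10 C, 3 N, 2 O.
Implicit hydrogens by atom environment:
  7 × C (aromatic): 1 H each → 7
  3 × C (aromatic): no H
  2 × N (aromatic): no H
  1 × N (charge +1): no H
  1 × O: no H
  1 × O (charge -1): no H
  Total hydrogens = 7.
Molecular formula: C10H7N3O2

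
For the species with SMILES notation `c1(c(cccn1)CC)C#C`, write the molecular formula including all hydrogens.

Heavy atoms from the SMILES: 9 C, 1 N.
Implicit hydrogens by atom environment:
  3 × C (aromatic): 1 H each → 3
  2 × C (aromatic): no H
  1 × C: 3 H
  1 × C: 2 H
  1 × C: 1 H
  1 × C: no H
  1 × N (aromatic): no H
  Total hydrogens = 9.
Molecular formula: C9H9N

C9H9N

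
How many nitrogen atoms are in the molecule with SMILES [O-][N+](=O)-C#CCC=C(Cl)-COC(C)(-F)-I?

1

The symbol for nitrogen appears 1 time in the SMILES.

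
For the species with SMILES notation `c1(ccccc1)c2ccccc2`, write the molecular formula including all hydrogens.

C12H10

Heavy atoms from the SMILES: 12 C.
Implicit hydrogens by atom environment:
  10 × C (aromatic): 1 H each → 10
  2 × C (aromatic): no H
  Total hydrogens = 10.
Molecular formula: C12H10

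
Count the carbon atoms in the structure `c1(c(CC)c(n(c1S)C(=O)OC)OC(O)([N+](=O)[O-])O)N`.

The symbol for carbon appears 9 times in the SMILES. Lowercase c denotes aromatic carbon and counts toward C.

9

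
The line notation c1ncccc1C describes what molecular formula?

Heavy atoms from the SMILES: 6 C, 1 N.
Implicit hydrogens by atom environment:
  4 × C (aromatic): 1 H each → 4
  1 × C: 3 H
  1 × C (aromatic): no H
  1 × N (aromatic): no H
  Total hydrogens = 7.
Molecular formula: C6H7N

C6H7N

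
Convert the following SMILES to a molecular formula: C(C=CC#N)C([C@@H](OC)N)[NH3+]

C7H14N3O+

Heavy atoms from the SMILES: 7 C, 3 N, 1 O.
Implicit hydrogens by atom environment:
  4 × C: 1 H each → 4
  1 × C: 3 H
  1 × C: 2 H
  1 × C: no H
  1 × N (charge +1): 3 H
  1 × N: 2 H
  1 × N: no H
  1 × O: no H
  Total hydrogens = 14.
Net charge +1.
Molecular formula: C7H14N3O+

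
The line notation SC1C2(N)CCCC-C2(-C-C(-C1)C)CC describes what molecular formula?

C13H25NS

Heavy atoms from the SMILES: 13 C, 1 N, 1 S.
Implicit hydrogens by atom environment:
  7 × C: 2 H each → 14
  2 × C: 3 H each → 6
  2 × C: 1 H each → 2
  2 × C: no H
  1 × N: 2 H
  1 × S: 1 H
  Total hydrogens = 25.
Molecular formula: C13H25NS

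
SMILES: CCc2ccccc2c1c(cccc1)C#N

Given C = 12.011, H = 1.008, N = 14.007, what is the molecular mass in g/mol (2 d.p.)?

207.28

Molecular formula: C15H13N.
M = 15×12.011 + 13×1.008 + 1×14.007 = 207.28 g/mol.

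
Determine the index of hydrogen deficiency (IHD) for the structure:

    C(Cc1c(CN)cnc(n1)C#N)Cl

Molecular formula from the SMILES: C8H9ClN4.
DoU = (2C + 2 + N − H − X)/2 = (2·8 + 2 + 4 − 9 − 1)/2 = 12/2 = 6.
(Structurally: 1 ring(s) + 5 π bond(s) = 6.)

6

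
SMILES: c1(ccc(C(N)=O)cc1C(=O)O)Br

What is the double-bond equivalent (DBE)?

6

Molecular formula from the SMILES: C8H6BrNO3.
DoU = (2C + 2 + N − H − X)/2 = (2·8 + 2 + 1 − 6 − 1)/2 = 12/2 = 6.
(Structurally: 1 ring(s) + 5 π bond(s) = 6.)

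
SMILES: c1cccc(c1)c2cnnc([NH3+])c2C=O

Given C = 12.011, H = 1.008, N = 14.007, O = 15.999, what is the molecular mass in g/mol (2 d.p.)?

Molecular formula: C11H10N3O+.
M = 11×12.011 + 10×1.008 + 3×14.007 + 1×15.999 = 200.22 g/mol.

200.22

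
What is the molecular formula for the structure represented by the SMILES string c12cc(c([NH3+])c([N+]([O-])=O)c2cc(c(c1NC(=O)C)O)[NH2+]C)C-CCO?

Heavy atoms from the SMILES: 16 C, 4 N, 5 O.
Implicit hydrogens by atom environment:
  8 × C (aromatic): no H
  3 × C: 2 H each → 6
  2 × C: 3 H each → 6
  2 × C (aromatic): 1 H each → 2
  2 × O: 1 H each → 2
  2 × O: no H
  1 × C: no H
  1 × N (charge +1): 3 H
  1 × N (charge +1): 2 H
  1 × N: 1 H
  1 × N (charge +1): no H
  1 × O (charge -1): no H
  Total hydrogens = 22.
Net charge +2.
Molecular formula: [C16H22N4O5]2+

[C16H22N4O5]2+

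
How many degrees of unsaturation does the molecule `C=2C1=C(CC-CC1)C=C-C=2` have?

Molecular formula from the SMILES: C10H12.
DoU = (2C + 2 + N − H − X)/2 = (2·10 + 2 + 0 − 12 − 0)/2 = 10/2 = 5.
(Structurally: 2 ring(s) + 3 π bond(s) = 5.)

5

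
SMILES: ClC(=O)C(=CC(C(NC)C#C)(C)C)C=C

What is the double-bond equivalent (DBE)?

Molecular formula from the SMILES: C12H16ClNO.
DoU = (2C + 2 + N − H − X)/2 = (2·12 + 2 + 1 − 16 − 1)/2 = 10/2 = 5.
(Structurally: 0 ring(s) + 5 π bond(s) = 5.)

5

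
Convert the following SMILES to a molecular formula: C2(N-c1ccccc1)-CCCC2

Heavy atoms from the SMILES: 11 C, 1 N.
Implicit hydrogens by atom environment:
  5 × C (aromatic): 1 H each → 5
  4 × C: 2 H each → 8
  1 × C: 1 H
  1 × C (aromatic): no H
  1 × N: 1 H
  Total hydrogens = 15.
Molecular formula: C11H15N

C11H15N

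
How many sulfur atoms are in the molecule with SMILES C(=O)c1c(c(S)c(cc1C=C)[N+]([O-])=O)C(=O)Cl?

1

The symbol for sulfur appears 1 time in the SMILES.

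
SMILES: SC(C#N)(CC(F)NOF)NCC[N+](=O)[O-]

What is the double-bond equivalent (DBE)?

Molecular formula from the SMILES: C6H10F2N4O3S.
DoU = (2C + 2 + N − H − X)/2 = (2·6 + 2 + 4 − 10 − 2)/2 = 6/2 = 3.
(Structurally: 0 ring(s) + 3 π bond(s) = 3.)

3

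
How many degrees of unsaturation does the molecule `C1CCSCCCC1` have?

1

Molecular formula from the SMILES: C7H14S.
DoU = (2C + 2 + N − H − X)/2 = (2·7 + 2 + 0 − 14 − 0)/2 = 2/2 = 1.
(Structurally: 1 ring(s) + 0 π bond(s) = 1.)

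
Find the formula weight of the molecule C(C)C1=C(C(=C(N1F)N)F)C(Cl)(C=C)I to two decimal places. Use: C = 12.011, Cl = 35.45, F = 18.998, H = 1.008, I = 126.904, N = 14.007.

Molecular formula: C9H10ClF2IN2.
M = 9×12.011 + 1×35.45 + 2×18.998 + 10×1.008 + 1×126.904 + 2×14.007 = 346.54 g/mol.

346.54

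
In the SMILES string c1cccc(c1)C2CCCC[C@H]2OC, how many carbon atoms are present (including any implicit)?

The symbol for carbon appears 13 times in the SMILES. Lowercase c denotes aromatic carbon and counts toward C.

13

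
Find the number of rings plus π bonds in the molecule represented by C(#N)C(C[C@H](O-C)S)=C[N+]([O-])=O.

Molecular formula from the SMILES: C6H8N2O3S.
DoU = (2C + 2 + N − H − X)/2 = (2·6 + 2 + 2 − 8 − 0)/2 = 8/2 = 4.
(Structurally: 0 ring(s) + 4 π bond(s) = 4.)

4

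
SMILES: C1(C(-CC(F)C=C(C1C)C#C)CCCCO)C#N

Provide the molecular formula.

C15H20FNO

Heavy atoms from the SMILES: 15 C, 1 F, 1 N, 1 O.
Implicit hydrogens by atom environment:
  6 × C: 1 H each → 6
  5 × C: 2 H each → 10
  3 × C: no H
  1 × C: 3 H
  1 × F: no H
  1 × N: no H
  1 × O: 1 H
  Total hydrogens = 20.
Molecular formula: C15H20FNO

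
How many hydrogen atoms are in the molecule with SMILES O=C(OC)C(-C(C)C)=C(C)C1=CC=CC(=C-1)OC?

20

Hydrogens are implicit in SMILES; fill each atom to its normal valence:
  5 × C: 3 H each → 15
  4 × C (aromatic): 1 H each → 4
  3 × C: no H
  3 × O: no H
  2 × C (aromatic): no H
  1 × C: 1 H
  Total hydrogens = 20.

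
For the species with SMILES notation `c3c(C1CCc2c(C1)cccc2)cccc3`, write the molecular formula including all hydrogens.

C16H16

Heavy atoms from the SMILES: 16 C.
Implicit hydrogens by atom environment:
  9 × C (aromatic): 1 H each → 9
  3 × C: 2 H each → 6
  3 × C (aromatic): no H
  1 × C: 1 H
  Total hydrogens = 16.
Molecular formula: C16H16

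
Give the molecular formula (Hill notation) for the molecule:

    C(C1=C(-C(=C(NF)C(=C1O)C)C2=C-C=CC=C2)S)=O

C14H12FNO2S

Heavy atoms from the SMILES: 14 C, 1 F, 1 N, 2 O, 1 S.
Implicit hydrogens by atom environment:
  7 × C (aromatic): no H
  5 × C (aromatic): 1 H each → 5
  1 × C: 3 H
  1 × C: 1 H
  1 × F: no H
  1 × N: 1 H
  1 × O: 1 H
  1 × O: no H
  1 × S: 1 H
  Total hydrogens = 12.
Molecular formula: C14H12FNO2S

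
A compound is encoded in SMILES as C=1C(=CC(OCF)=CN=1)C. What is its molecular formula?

Heavy atoms from the SMILES: 7 C, 1 F, 1 N, 1 O.
Implicit hydrogens by atom environment:
  3 × C (aromatic): 1 H each → 3
  2 × C (aromatic): no H
  1 × C: 3 H
  1 × C: 2 H
  1 × F: no H
  1 × N (aromatic): no H
  1 × O: no H
  Total hydrogens = 8.
Molecular formula: C7H8FNO

C7H8FNO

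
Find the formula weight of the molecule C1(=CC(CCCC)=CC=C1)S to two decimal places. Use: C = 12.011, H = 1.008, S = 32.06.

Molecular formula: C10H14S.
M = 10×12.011 + 14×1.008 + 1×32.06 = 166.28 g/mol.

166.28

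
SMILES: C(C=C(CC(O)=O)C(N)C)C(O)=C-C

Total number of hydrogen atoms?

17

Hydrogens are implicit in SMILES; fill each atom to its normal valence:
  3 × C: 1 H each → 3
  3 × C: no H
  2 × C: 3 H each → 6
  2 × C: 2 H each → 4
  2 × O: 1 H each → 2
  1 × N: 2 H
  1 × O: no H
  Total hydrogens = 17.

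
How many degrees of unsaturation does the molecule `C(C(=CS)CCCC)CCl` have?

Molecular formula from the SMILES: C8H15ClS.
DoU = (2C + 2 + N − H − X)/2 = (2·8 + 2 + 0 − 15 − 1)/2 = 2/2 = 1.
(Structurally: 0 ring(s) + 1 π bond(s) = 1.)

1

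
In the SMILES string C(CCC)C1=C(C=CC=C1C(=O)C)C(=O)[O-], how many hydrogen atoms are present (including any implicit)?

15

Hydrogens are implicit in SMILES; fill each atom to its normal valence:
  3 × C: 2 H each → 6
  3 × C (aromatic): 1 H each → 3
  3 × C (aromatic): no H
  2 × C: 3 H each → 6
  2 × C: no H
  2 × O: no H
  1 × O (charge -1): no H
  Total hydrogens = 15.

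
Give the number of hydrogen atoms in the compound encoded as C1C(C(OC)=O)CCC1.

Hydrogens are implicit in SMILES; fill each atom to its normal valence:
  4 × C: 2 H each → 8
  2 × O: no H
  1 × C: 3 H
  1 × C: 1 H
  1 × C: no H
  Total hydrogens = 12.

12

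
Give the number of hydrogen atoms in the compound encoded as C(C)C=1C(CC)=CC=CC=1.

14

Hydrogens are implicit in SMILES; fill each atom to its normal valence:
  4 × C (aromatic): 1 H each → 4
  2 × C: 3 H each → 6
  2 × C: 2 H each → 4
  2 × C (aromatic): no H
  Total hydrogens = 14.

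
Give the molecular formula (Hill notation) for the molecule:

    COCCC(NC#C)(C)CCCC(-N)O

Heavy atoms from the SMILES: 11 C, 2 N, 2 O.
Implicit hydrogens by atom environment:
  5 × C: 2 H each → 10
  2 × C: 3 H each → 6
  2 × C: 1 H each → 2
  2 × C: no H
  1 × N: 2 H
  1 × N: 1 H
  1 × O: 1 H
  1 × O: no H
  Total hydrogens = 22.
Molecular formula: C11H22N2O2

C11H22N2O2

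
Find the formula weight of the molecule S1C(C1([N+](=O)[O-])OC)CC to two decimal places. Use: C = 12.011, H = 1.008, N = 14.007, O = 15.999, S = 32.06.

163.19

Molecular formula: C5H9NO3S.
M = 5×12.011 + 9×1.008 + 1×14.007 + 3×15.999 + 1×32.06 = 163.19 g/mol.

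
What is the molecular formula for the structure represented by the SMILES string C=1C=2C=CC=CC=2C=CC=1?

Heavy atoms from the SMILES: 10 C.
Implicit hydrogens by atom environment:
  8 × C (aromatic): 1 H each → 8
  2 × C (aromatic): no H
  Total hydrogens = 8.
Molecular formula: C10H8

C10H8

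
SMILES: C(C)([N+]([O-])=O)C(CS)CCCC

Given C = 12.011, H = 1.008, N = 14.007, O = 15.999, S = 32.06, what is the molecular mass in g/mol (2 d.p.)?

Molecular formula: C8H17NO2S.
M = 8×12.011 + 17×1.008 + 1×14.007 + 2×15.999 + 1×32.06 = 191.29 g/mol.

191.29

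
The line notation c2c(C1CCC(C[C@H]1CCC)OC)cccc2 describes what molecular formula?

C16H24O

Heavy atoms from the SMILES: 16 C, 1 O.
Implicit hydrogens by atom environment:
  5 × C: 2 H each → 10
  5 × C (aromatic): 1 H each → 5
  3 × C: 1 H each → 3
  2 × C: 3 H each → 6
  1 × C (aromatic): no H
  1 × O: no H
  Total hydrogens = 24.
Molecular formula: C16H24O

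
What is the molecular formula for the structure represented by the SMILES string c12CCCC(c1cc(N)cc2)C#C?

C12H13N

Heavy atoms from the SMILES: 12 C, 1 N.
Implicit hydrogens by atom environment:
  3 × C: 2 H each → 6
  3 × C (aromatic): 1 H each → 3
  3 × C (aromatic): no H
  2 × C: 1 H each → 2
  1 × C: no H
  1 × N: 2 H
  Total hydrogens = 13.
Molecular formula: C12H13N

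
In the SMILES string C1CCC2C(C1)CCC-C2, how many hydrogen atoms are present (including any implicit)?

18

Hydrogens are implicit in SMILES; fill each atom to its normal valence:
  8 × C: 2 H each → 16
  2 × C: 1 H each → 2
  Total hydrogens = 18.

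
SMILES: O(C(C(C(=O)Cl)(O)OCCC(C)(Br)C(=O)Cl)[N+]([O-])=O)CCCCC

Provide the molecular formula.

Heavy atoms from the SMILES: 1 Br, 13 C, 2 Cl, 1 N, 7 O.
Implicit hydrogens by atom environment:
  6 × C: 2 H each → 12
  5 × O: no H
  4 × C: no H
  2 × C: 3 H each → 6
  2 × Cl: no H
  1 × Br: no H
  1 × C: 1 H
  1 × N (charge +1): no H
  1 × O: 1 H
  1 × O (charge -1): no H
  Total hydrogens = 20.
Molecular formula: C13H20BrCl2NO7

C13H20BrCl2NO7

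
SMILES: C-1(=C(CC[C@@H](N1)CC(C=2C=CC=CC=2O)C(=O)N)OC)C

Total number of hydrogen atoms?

Hydrogens are implicit in SMILES; fill each atom to its normal valence:
  4 × C (aromatic): 1 H each → 4
  3 × C: 2 H each → 6
  3 × C: no H
  2 × C: 3 H each → 6
  2 × C: 1 H each → 2
  2 × C (aromatic): no H
  2 × O: no H
  1 × N: 2 H
  1 × N: 1 H
  1 × O: 1 H
  Total hydrogens = 22.

22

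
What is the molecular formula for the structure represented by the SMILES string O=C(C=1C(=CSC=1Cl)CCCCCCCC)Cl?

C13H18Cl2OS

Heavy atoms from the SMILES: 13 C, 2 Cl, 1 O, 1 S.
Implicit hydrogens by atom environment:
  7 × C: 2 H each → 14
  3 × C (aromatic): no H
  2 × Cl: no H
  1 × C: 3 H
  1 × C (aromatic): 1 H
  1 × C: no H
  1 × O: no H
  1 × S (aromatic): no H
  Total hydrogens = 18.
Molecular formula: C13H18Cl2OS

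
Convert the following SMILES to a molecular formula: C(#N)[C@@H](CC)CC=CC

C8H13N

Heavy atoms from the SMILES: 8 C, 1 N.
Implicit hydrogens by atom environment:
  3 × C: 1 H each → 3
  2 × C: 3 H each → 6
  2 × C: 2 H each → 4
  1 × C: no H
  1 × N: no H
  Total hydrogens = 13.
Molecular formula: C8H13N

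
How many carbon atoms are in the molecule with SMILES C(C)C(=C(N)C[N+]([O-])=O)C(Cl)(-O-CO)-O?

7

The symbol for carbon appears 7 times in the SMILES. (Cl is a single chlorine, not C + l.)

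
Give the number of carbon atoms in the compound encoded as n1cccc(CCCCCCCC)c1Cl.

The symbol for carbon appears 13 times in the SMILES. Lowercase c denotes aromatic carbon and counts toward C.

13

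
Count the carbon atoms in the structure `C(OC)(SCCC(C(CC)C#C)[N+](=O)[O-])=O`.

The symbol for carbon appears 10 times in the SMILES.

10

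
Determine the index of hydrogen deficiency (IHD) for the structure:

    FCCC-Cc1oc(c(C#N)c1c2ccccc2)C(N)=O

10

Molecular formula from the SMILES: C16H15FN2O2.
DoU = (2C + 2 + N − H − X)/2 = (2·16 + 2 + 2 − 15 − 1)/2 = 20/2 = 10.
(Structurally: 2 ring(s) + 8 π bond(s) = 10.)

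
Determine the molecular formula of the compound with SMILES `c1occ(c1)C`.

C5H6O

Heavy atoms from the SMILES: 5 C, 1 O.
Implicit hydrogens by atom environment:
  3 × C (aromatic): 1 H each → 3
  1 × C: 3 H
  1 × C (aromatic): no H
  1 × O (aromatic): no H
  Total hydrogens = 6.
Molecular formula: C5H6O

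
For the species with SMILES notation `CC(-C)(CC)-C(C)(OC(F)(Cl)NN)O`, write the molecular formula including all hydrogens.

Heavy atoms from the SMILES: 8 C, 1 Cl, 1 F, 2 N, 2 O.
Implicit hydrogens by atom environment:
  4 × C: 3 H each → 12
  3 × C: no H
  1 × C: 2 H
  1 × Cl: no H
  1 × F: no H
  1 × N: 2 H
  1 × N: 1 H
  1 × O: 1 H
  1 × O: no H
  Total hydrogens = 18.
Molecular formula: C8H18ClFN2O2

C8H18ClFN2O2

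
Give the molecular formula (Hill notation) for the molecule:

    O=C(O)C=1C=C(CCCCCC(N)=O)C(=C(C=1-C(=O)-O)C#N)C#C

C17H16N2O5

Heavy atoms from the SMILES: 17 C, 2 N, 5 O.
Implicit hydrogens by atom environment:
  5 × C: 2 H each → 10
  5 × C (aromatic): no H
  5 × C: no H
  3 × O: no H
  2 × O: 1 H each → 2
  1 × C (aromatic): 1 H
  1 × C: 1 H
  1 × N: 2 H
  1 × N: no H
  Total hydrogens = 16.
Molecular formula: C17H16N2O5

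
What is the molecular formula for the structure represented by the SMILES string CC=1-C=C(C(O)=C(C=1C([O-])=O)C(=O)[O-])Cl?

[C9H5ClO5]2-

Heavy atoms from the SMILES: 9 C, 1 Cl, 5 O.
Implicit hydrogens by atom environment:
  5 × C (aromatic): no H
  2 × C: no H
  2 × O: no H
  2 × O (charge -1): no H
  1 × C: 3 H
  1 × C (aromatic): 1 H
  1 × Cl: no H
  1 × O: 1 H
  Total hydrogens = 5.
Net charge -2.
Molecular formula: [C9H5ClO5]2-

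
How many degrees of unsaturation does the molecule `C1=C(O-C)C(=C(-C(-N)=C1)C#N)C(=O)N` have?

Molecular formula from the SMILES: C9H9N3O2.
DoU = (2C + 2 + N − H − X)/2 = (2·9 + 2 + 3 − 9 − 0)/2 = 14/2 = 7.
(Structurally: 1 ring(s) + 6 π bond(s) = 7.)

7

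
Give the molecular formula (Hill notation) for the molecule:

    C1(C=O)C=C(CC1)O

Heavy atoms from the SMILES: 6 C, 2 O.
Implicit hydrogens by atom environment:
  3 × C: 1 H each → 3
  2 × C: 2 H each → 4
  1 × C: no H
  1 × O: 1 H
  1 × O: no H
  Total hydrogens = 8.
Molecular formula: C6H8O2

C6H8O2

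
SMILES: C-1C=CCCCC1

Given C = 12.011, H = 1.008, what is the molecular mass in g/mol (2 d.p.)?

96.17

Molecular formula: C7H12.
M = 7×12.011 + 12×1.008 = 96.17 g/mol.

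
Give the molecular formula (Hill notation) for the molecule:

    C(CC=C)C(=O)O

Heavy atoms from the SMILES: 5 C, 2 O.
Implicit hydrogens by atom environment:
  3 × C: 2 H each → 6
  1 × C: 1 H
  1 × C: no H
  1 × O: 1 H
  1 × O: no H
  Total hydrogens = 8.
Molecular formula: C5H8O2

C5H8O2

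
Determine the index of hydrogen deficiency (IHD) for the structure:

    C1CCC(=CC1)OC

2

Molecular formula from the SMILES: C7H12O.
DoU = (2C + 2 + N − H − X)/2 = (2·7 + 2 + 0 − 12 − 0)/2 = 4/2 = 2.
(Structurally: 1 ring(s) + 1 π bond(s) = 2.)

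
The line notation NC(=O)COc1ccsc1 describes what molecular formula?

C6H7NO2S

Heavy atoms from the SMILES: 6 C, 1 N, 2 O, 1 S.
Implicit hydrogens by atom environment:
  3 × C (aromatic): 1 H each → 3
  2 × O: no H
  1 × C: 2 H
  1 × C (aromatic): no H
  1 × C: no H
  1 × N: 2 H
  1 × S (aromatic): no H
  Total hydrogens = 7.
Molecular formula: C6H7NO2S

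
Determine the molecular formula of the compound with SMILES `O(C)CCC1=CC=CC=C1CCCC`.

C13H20O

Heavy atoms from the SMILES: 13 C, 1 O.
Implicit hydrogens by atom environment:
  5 × C: 2 H each → 10
  4 × C (aromatic): 1 H each → 4
  2 × C: 3 H each → 6
  2 × C (aromatic): no H
  1 × O: no H
  Total hydrogens = 20.
Molecular formula: C13H20O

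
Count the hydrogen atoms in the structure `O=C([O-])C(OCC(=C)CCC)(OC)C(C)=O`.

17

Hydrogens are implicit in SMILES; fill each atom to its normal valence:
  4 × C: 2 H each → 8
  4 × C: no H
  4 × O: no H
  3 × C: 3 H each → 9
  1 × O (charge -1): no H
  Total hydrogens = 17.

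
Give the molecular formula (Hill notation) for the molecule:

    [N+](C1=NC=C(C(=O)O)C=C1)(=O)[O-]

Heavy atoms from the SMILES: 6 C, 2 N, 4 O.
Implicit hydrogens by atom environment:
  3 × C (aromatic): 1 H each → 3
  2 × C (aromatic): no H
  2 × O: no H
  1 × C: no H
  1 × N (aromatic): no H
  1 × N (charge +1): no H
  1 × O: 1 H
  1 × O (charge -1): no H
  Total hydrogens = 4.
Molecular formula: C6H4N2O4

C6H4N2O4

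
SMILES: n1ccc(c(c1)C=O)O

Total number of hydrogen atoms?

5

Hydrogens are implicit in SMILES; fill each atom to its normal valence:
  3 × C (aromatic): 1 H each → 3
  2 × C (aromatic): no H
  1 × C: 1 H
  1 × N (aromatic): no H
  1 × O: 1 H
  1 × O: no H
  Total hydrogens = 5.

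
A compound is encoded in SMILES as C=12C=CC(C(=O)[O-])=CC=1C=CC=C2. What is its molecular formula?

Heavy atoms from the SMILES: 11 C, 2 O.
Implicit hydrogens by atom environment:
  7 × C (aromatic): 1 H each → 7
  3 × C (aromatic): no H
  1 × C: no H
  1 × O: no H
  1 × O (charge -1): no H
  Total hydrogens = 7.
Net charge -1.
Molecular formula: C11H7O2-

C11H7O2-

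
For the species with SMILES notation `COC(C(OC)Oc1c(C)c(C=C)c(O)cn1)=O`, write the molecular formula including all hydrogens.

C12H15NO5

Heavy atoms from the SMILES: 12 C, 1 N, 5 O.
Implicit hydrogens by atom environment:
  4 × C (aromatic): no H
  4 × O: no H
  3 × C: 3 H each → 9
  2 × C: 1 H each → 2
  1 × C: 2 H
  1 × C (aromatic): 1 H
  1 × C: no H
  1 × N (aromatic): no H
  1 × O: 1 H
  Total hydrogens = 15.
Molecular formula: C12H15NO5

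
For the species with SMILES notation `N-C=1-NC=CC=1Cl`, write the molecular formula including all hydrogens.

C4H5ClN2

Heavy atoms from the SMILES: 4 C, 1 Cl, 2 N.
Implicit hydrogens by atom environment:
  2 × C (aromatic): 1 H each → 2
  2 × C (aromatic): no H
  1 × Cl: no H
  1 × N: 2 H
  1 × N (aromatic): 1 H
  Total hydrogens = 5.
Molecular formula: C4H5ClN2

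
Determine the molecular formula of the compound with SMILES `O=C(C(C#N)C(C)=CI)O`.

C6H6INO2

Heavy atoms from the SMILES: 6 C, 1 I, 1 N, 2 O.
Implicit hydrogens by atom environment:
  3 × C: no H
  2 × C: 1 H each → 2
  1 × C: 3 H
  1 × I: no H
  1 × N: no H
  1 × O: 1 H
  1 × O: no H
  Total hydrogens = 6.
Molecular formula: C6H6INO2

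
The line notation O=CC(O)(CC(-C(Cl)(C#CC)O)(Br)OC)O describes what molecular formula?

Heavy atoms from the SMILES: 1 Br, 9 C, 1 Cl, 5 O.
Implicit hydrogens by atom environment:
  5 × C: no H
  3 × O: 1 H each → 3
  2 × C: 3 H each → 6
  2 × O: no H
  1 × Br: no H
  1 × C: 2 H
  1 × C: 1 H
  1 × Cl: no H
  Total hydrogens = 12.
Molecular formula: C9H12BrClO5

C9H12BrClO5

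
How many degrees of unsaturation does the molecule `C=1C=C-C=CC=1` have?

Molecular formula from the SMILES: C6H6.
DoU = (2C + 2 + N − H − X)/2 = (2·6 + 2 + 0 − 6 − 0)/2 = 8/2 = 4.
(Structurally: 1 ring(s) + 3 π bond(s) = 4.)

4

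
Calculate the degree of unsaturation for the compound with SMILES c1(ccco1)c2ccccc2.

7

Molecular formula from the SMILES: C10H8O.
DoU = (2C + 2 + N − H − X)/2 = (2·10 + 2 + 0 − 8 − 0)/2 = 14/2 = 7.
(Structurally: 2 ring(s) + 5 π bond(s) = 7.)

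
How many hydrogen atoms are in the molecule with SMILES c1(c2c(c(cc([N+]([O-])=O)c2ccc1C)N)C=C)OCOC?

Hydrogens are implicit in SMILES; fill each atom to its normal valence:
  7 × C (aromatic): no H
  3 × C (aromatic): 1 H each → 3
  3 × O: no H
  2 × C: 3 H each → 6
  2 × C: 2 H each → 4
  1 × C: 1 H
  1 × N: 2 H
  1 × N (charge +1): no H
  1 × O (charge -1): no H
  Total hydrogens = 16.

16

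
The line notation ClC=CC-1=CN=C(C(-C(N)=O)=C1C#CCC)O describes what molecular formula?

C12H11ClN2O2

Heavy atoms from the SMILES: 12 C, 1 Cl, 2 N, 2 O.
Implicit hydrogens by atom environment:
  4 × C (aromatic): no H
  3 × C: no H
  2 × C: 1 H each → 2
  1 × C: 3 H
  1 × C: 2 H
  1 × C (aromatic): 1 H
  1 × Cl: no H
  1 × N: 2 H
  1 × N (aromatic): no H
  1 × O: 1 H
  1 × O: no H
  Total hydrogens = 11.
Molecular formula: C12H11ClN2O2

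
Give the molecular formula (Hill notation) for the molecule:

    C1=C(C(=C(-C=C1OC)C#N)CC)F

Heavy atoms from the SMILES: 10 C, 1 F, 1 N, 1 O.
Implicit hydrogens by atom environment:
  4 × C (aromatic): no H
  2 × C: 3 H each → 6
  2 × C (aromatic): 1 H each → 2
  1 × C: 2 H
  1 × C: no H
  1 × F: no H
  1 × N: no H
  1 × O: no H
  Total hydrogens = 10.
Molecular formula: C10H10FNO

C10H10FNO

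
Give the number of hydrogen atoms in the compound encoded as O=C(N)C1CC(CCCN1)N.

Hydrogens are implicit in SMILES; fill each atom to its normal valence:
  4 × C: 2 H each → 8
  2 × C: 1 H each → 2
  2 × N: 2 H each → 4
  1 × C: no H
  1 × N: 1 H
  1 × O: no H
  Total hydrogens = 15.

15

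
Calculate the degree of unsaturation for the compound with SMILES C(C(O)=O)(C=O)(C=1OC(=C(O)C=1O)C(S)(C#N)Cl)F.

Molecular formula from the SMILES: C9H5ClFNO6S.
DoU = (2C + 2 + N − H − X)/2 = (2·9 + 2 + 1 − 5 − 2)/2 = 14/2 = 7.
(Structurally: 1 ring(s) + 6 π bond(s) = 7.)

7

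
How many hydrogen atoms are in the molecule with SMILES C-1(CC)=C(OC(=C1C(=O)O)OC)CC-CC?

18

Hydrogens are implicit in SMILES; fill each atom to its normal valence:
  4 × C: 2 H each → 8
  4 × C (aromatic): no H
  3 × C: 3 H each → 9
  2 × O: no H
  1 × C: no H
  1 × O: 1 H
  1 × O (aromatic): no H
  Total hydrogens = 18.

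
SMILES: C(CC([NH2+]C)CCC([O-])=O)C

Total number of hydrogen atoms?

17

Hydrogens are implicit in SMILES; fill each atom to its normal valence:
  4 × C: 2 H each → 8
  2 × C: 3 H each → 6
  1 × C: 1 H
  1 × C: no H
  1 × N (charge +1): 2 H
  1 × O: no H
  1 × O (charge -1): no H
  Total hydrogens = 17.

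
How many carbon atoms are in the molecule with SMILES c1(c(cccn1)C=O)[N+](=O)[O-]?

The symbol for carbon appears 6 times in the SMILES. Lowercase c denotes aromatic carbon and counts toward C.

6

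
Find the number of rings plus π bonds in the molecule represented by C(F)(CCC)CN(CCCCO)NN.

Molecular formula from the SMILES: C9H22FN3O.
DoU = (2C + 2 + N − H − X)/2 = (2·9 + 2 + 3 − 22 − 1)/2 = 0/2 = 0.
(Structurally: 0 ring(s) + 0 π bond(s) = 0.)

0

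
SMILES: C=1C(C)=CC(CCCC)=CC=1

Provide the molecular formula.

Heavy atoms from the SMILES: 11 C.
Implicit hydrogens by atom environment:
  4 × C (aromatic): 1 H each → 4
  3 × C: 2 H each → 6
  2 × C: 3 H each → 6
  2 × C (aromatic): no H
  Total hydrogens = 16.
Molecular formula: C11H16

C11H16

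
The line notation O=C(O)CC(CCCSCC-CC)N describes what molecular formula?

Heavy atoms from the SMILES: 10 C, 1 N, 2 O, 1 S.
Implicit hydrogens by atom environment:
  7 × C: 2 H each → 14
  1 × C: 3 H
  1 × C: 1 H
  1 × C: no H
  1 × N: 2 H
  1 × O: 1 H
  1 × O: no H
  1 × S: no H
  Total hydrogens = 21.
Molecular formula: C10H21NO2S

C10H21NO2S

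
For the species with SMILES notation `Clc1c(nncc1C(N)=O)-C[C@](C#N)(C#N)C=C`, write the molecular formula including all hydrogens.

Heavy atoms from the SMILES: 11 C, 1 Cl, 5 N, 1 O.
Implicit hydrogens by atom environment:
  4 × C: no H
  3 × C (aromatic): no H
  2 × C: 2 H each → 4
  2 × N (aromatic): no H
  2 × N: no H
  1 × C (aromatic): 1 H
  1 × C: 1 H
  1 × Cl: no H
  1 × N: 2 H
  1 × O: no H
  Total hydrogens = 8.
Molecular formula: C11H8ClN5O

C11H8ClN5O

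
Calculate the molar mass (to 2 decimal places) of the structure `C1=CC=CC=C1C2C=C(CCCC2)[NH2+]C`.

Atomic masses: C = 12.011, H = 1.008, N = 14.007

Molecular formula: C14H20N+.
M = 14×12.011 + 20×1.008 + 1×14.007 = 202.32 g/mol.

202.32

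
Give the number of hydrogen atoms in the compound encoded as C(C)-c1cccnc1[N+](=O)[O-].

8

Hydrogens are implicit in SMILES; fill each atom to its normal valence:
  3 × C (aromatic): 1 H each → 3
  2 × C (aromatic): no H
  1 × C: 3 H
  1 × C: 2 H
  1 × N (aromatic): no H
  1 × N (charge +1): no H
  1 × O: no H
  1 × O (charge -1): no H
  Total hydrogens = 8.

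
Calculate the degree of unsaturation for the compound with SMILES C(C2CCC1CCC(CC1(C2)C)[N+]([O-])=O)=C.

4

Molecular formula from the SMILES: C13H21NO2.
DoU = (2C + 2 + N − H − X)/2 = (2·13 + 2 + 1 − 21 − 0)/2 = 8/2 = 4.
(Structurally: 2 ring(s) + 2 π bond(s) = 4.)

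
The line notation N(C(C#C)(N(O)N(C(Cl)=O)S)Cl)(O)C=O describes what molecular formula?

C5H5Cl2N3O4S

Heavy atoms from the SMILES: 5 C, 2 Cl, 3 N, 4 O, 1 S.
Implicit hydrogens by atom environment:
  3 × C: no H
  3 × N: no H
  2 × C: 1 H each → 2
  2 × Cl: no H
  2 × O: 1 H each → 2
  2 × O: no H
  1 × S: 1 H
  Total hydrogens = 5.
Molecular formula: C5H5Cl2N3O4S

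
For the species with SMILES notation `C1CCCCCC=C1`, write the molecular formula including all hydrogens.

C8H14

Heavy atoms from the SMILES: 8 C.
Implicit hydrogens by atom environment:
  6 × C: 2 H each → 12
  2 × C: 1 H each → 2
  Total hydrogens = 14.
Molecular formula: C8H14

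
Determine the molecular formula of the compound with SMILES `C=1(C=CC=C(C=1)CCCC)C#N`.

C11H13N

Heavy atoms from the SMILES: 11 C, 1 N.
Implicit hydrogens by atom environment:
  4 × C (aromatic): 1 H each → 4
  3 × C: 2 H each → 6
  2 × C (aromatic): no H
  1 × C: 3 H
  1 × C: no H
  1 × N: no H
  Total hydrogens = 13.
Molecular formula: C11H13N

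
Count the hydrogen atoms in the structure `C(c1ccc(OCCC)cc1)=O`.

Hydrogens are implicit in SMILES; fill each atom to its normal valence:
  4 × C (aromatic): 1 H each → 4
  2 × C: 2 H each → 4
  2 × C (aromatic): no H
  2 × O: no H
  1 × C: 3 H
  1 × C: 1 H
  Total hydrogens = 12.

12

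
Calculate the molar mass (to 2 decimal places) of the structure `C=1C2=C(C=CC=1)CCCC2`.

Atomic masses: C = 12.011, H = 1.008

132.21

Molecular formula: C10H12.
M = 10×12.011 + 12×1.008 = 132.21 g/mol.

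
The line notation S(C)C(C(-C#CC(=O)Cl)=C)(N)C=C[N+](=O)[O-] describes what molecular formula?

C9H9ClN2O3S

Heavy atoms from the SMILES: 9 C, 1 Cl, 2 N, 3 O, 1 S.
Implicit hydrogens by atom environment:
  5 × C: no H
  2 × C: 1 H each → 2
  2 × O: no H
  1 × C: 3 H
  1 × C: 2 H
  1 × Cl: no H
  1 × N: 2 H
  1 × N (charge +1): no H
  1 × O (charge -1): no H
  1 × S: no H
  Total hydrogens = 9.
Molecular formula: C9H9ClN2O3S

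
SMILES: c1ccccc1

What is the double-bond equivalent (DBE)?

4

Molecular formula from the SMILES: C6H6.
DoU = (2C + 2 + N − H − X)/2 = (2·6 + 2 + 0 − 6 − 0)/2 = 8/2 = 4.
(Structurally: 1 ring(s) + 3 π bond(s) = 4.)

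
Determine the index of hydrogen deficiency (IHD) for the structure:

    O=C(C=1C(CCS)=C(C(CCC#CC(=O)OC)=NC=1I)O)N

8

Molecular formula from the SMILES: C14H15IN2O4S.
DoU = (2C + 2 + N − H − X)/2 = (2·14 + 2 + 2 − 15 − 1)/2 = 16/2 = 8.
(Structurally: 1 ring(s) + 7 π bond(s) = 8.)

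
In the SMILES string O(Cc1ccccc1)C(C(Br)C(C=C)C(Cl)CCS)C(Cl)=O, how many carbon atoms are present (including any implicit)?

The symbol for carbon appears 16 times in the SMILES. Lowercase c denotes aromatic carbon and counts toward C.

16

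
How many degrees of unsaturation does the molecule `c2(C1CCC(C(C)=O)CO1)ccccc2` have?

6

Molecular formula from the SMILES: C13H16O2.
DoU = (2C + 2 + N − H − X)/2 = (2·13 + 2 + 0 − 16 − 0)/2 = 12/2 = 6.
(Structurally: 2 ring(s) + 4 π bond(s) = 6.)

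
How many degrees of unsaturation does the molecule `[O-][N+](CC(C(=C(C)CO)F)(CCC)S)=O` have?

Molecular formula from the SMILES: C9H16FNO3S.
DoU = (2C + 2 + N − H − X)/2 = (2·9 + 2 + 1 − 16 − 1)/2 = 4/2 = 2.
(Structurally: 0 ring(s) + 2 π bond(s) = 2.)

2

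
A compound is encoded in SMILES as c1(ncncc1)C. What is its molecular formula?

C5H6N2

Heavy atoms from the SMILES: 5 C, 2 N.
Implicit hydrogens by atom environment:
  3 × C (aromatic): 1 H each → 3
  2 × N (aromatic): no H
  1 × C: 3 H
  1 × C (aromatic): no H
  Total hydrogens = 6.
Molecular formula: C5H6N2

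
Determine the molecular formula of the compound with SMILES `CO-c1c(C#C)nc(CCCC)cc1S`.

Heavy atoms from the SMILES: 12 C, 1 N, 1 O, 1 S.
Implicit hydrogens by atom environment:
  4 × C (aromatic): no H
  3 × C: 2 H each → 6
  2 × C: 3 H each → 6
  1 × C (aromatic): 1 H
  1 × C: 1 H
  1 × C: no H
  1 × N (aromatic): no H
  1 × O: no H
  1 × S: 1 H
  Total hydrogens = 15.
Molecular formula: C12H15NOS

C12H15NOS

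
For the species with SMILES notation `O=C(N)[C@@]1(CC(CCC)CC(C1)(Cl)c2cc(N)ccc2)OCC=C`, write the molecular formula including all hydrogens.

Heavy atoms from the SMILES: 19 C, 1 Cl, 2 N, 2 O.
Implicit hydrogens by atom environment:
  7 × C: 2 H each → 14
  4 × C (aromatic): 1 H each → 4
  3 × C: no H
  2 × C: 1 H each → 2
  2 × C (aromatic): no H
  2 × N: 2 H each → 4
  2 × O: no H
  1 × C: 3 H
  1 × Cl: no H
  Total hydrogens = 27.
Molecular formula: C19H27ClN2O2

C19H27ClN2O2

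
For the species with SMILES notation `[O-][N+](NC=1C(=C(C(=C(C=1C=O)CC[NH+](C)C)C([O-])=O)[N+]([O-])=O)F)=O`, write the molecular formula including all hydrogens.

Heavy atoms from the SMILES: 12 C, 1 F, 4 N, 7 O.
Implicit hydrogens by atom environment:
  6 × C (aromatic): no H
  4 × O: no H
  3 × O (charge -1): no H
  2 × C: 3 H each → 6
  2 × C: 2 H each → 4
  2 × N (charge +1): no H
  1 × C: 1 H
  1 × C: no H
  1 × F: no H
  1 × N: 1 H
  1 × N (charge +1): 1 H
  Total hydrogens = 13.
Molecular formula: C12H13FN4O7

C12H13FN4O7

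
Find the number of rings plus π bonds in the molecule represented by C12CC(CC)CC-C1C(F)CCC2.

2

Molecular formula from the SMILES: C12H21F.
DoU = (2C + 2 + N − H − X)/2 = (2·12 + 2 + 0 − 21 − 1)/2 = 4/2 = 2.
(Structurally: 2 ring(s) + 0 π bond(s) = 2.)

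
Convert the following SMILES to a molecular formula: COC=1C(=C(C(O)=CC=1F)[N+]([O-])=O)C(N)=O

C8H7FN2O5

Heavy atoms from the SMILES: 8 C, 1 F, 2 N, 5 O.
Implicit hydrogens by atom environment:
  5 × C (aromatic): no H
  3 × O: no H
  1 × C: 3 H
  1 × C (aromatic): 1 H
  1 × C: no H
  1 × F: no H
  1 × N: 2 H
  1 × N (charge +1): no H
  1 × O: 1 H
  1 × O (charge -1): no H
  Total hydrogens = 7.
Molecular formula: C8H7FN2O5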